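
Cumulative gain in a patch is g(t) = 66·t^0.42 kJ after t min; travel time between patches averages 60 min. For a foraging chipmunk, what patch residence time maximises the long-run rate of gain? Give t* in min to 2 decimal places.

43.45 min

Maximise g(t)/(T+t): set derivative to zero → g'(t)(T+t) = g(t).
g'(t) = 0.42·66·t^-0.58. Setting 0.42·66·t^-0.58 = 66·t^0.42/(60+t) gives 0.42(60+t) = t, so 0.58·t = 0.42×60.
t* = 0.42×60/0.58 = 43.45 min.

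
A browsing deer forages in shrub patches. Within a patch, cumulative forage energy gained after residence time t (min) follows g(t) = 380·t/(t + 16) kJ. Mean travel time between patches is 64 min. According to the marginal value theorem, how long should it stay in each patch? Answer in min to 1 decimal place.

32.0 min

Optimal t* satisfies g'(t*) = g(t*)/(T + t*).
g'(t) = 380·16/(t + 16)². Setting 380·16/(t+16)² = 380t/[(t+16)(64+t)] gives 16(64+t) = t(t+16), so t² = 16×64 = 1024.
t* = √1024 = 32 min.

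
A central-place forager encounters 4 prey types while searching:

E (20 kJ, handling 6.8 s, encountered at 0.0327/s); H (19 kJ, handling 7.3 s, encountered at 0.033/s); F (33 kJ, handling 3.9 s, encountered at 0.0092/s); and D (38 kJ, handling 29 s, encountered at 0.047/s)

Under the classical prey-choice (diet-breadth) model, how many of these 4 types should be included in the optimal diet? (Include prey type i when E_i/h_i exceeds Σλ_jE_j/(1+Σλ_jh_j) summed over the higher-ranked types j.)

4

Rank by E/h (kJ/s): F 8.46, E 2.94, H 2.6, D 1.31. Include each in turn until the next type's E/h falls below the running intake rate.
Rate on top 1: 0.2931. E: 2.94 > 0.2931 → include.
Rate on top 2: 0.7611. H: 2.6 > 0.7611 → include.
Rate on top 3: 1.057. D: 1.31 > 1.057 → include.
Optimal diet: F, E, H, D — 4 of 4 types.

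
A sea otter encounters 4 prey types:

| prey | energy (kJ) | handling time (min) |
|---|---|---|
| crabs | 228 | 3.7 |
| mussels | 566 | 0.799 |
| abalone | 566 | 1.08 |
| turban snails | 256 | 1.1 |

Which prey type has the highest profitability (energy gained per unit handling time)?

mussels

In descending order of E/h:
mussels: 566/0.799 = 708 kJ/min
abalone: 566/1.08 = 524 kJ/min
turban snails: 256/1.1 = 233 kJ/min
crabs: 228/3.7 = 61.6 kJ/min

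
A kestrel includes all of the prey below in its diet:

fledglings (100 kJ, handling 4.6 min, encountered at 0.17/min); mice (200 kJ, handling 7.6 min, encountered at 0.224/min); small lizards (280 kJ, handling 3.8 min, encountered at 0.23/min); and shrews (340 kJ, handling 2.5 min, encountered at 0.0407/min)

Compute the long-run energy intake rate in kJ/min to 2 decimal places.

31.40 kJ/min

Energy encountered per unit search time: 0.17×100 + 0.224×200 + 0.23×280 + 0.0407×340 = 140 kJ/min.
Handling time per unit search time: 0.17×4.6 + 0.224×7.6 + 0.23×3.8 + 0.0407×2.5 = 3.46.
Rate = 140/(1 + 3.46) = 31.4 kJ/min.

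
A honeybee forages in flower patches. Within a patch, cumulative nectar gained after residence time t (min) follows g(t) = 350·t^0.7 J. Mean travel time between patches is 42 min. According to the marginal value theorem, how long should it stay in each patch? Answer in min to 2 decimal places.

Optimal t* satisfies g'(t*) = g(t*)/(T + t*).
g'(t) = 0.7·350·t^-0.3. Setting 0.7·350·t^-0.3 = 350·t^0.7/(42+t) gives 0.7(42+t) = t, so 0.30·t = 0.7×42.
t* = 0.7×42/0.30 = 98 min.

98.00 min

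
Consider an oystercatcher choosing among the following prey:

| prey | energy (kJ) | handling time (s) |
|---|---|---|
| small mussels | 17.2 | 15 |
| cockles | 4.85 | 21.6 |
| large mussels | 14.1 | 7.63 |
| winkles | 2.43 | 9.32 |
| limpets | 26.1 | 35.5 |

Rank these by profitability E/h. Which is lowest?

Profitability E/h (kJ/s): small mussels = 17.2/15 = 1.15, cockles = 4.85/21.6 = 0.225, large mussels = 14.1/7.63 = 1.85, winkles = 2.43/9.32 = 0.261, limpets = 26.1/35.5 = 0.735.
Ranked: large mussels > small mussels > limpets > winkles > cockles.

cockles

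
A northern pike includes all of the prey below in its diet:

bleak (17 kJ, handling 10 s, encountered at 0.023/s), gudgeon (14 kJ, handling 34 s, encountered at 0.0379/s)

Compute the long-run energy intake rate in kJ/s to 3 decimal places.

0.366 kJ/s

R = (0.023×17 + 0.0379×14) / (1 + 0.023×10 + 0.0379×34) = 0.9216/2.519 = 0.3659 kJ/s.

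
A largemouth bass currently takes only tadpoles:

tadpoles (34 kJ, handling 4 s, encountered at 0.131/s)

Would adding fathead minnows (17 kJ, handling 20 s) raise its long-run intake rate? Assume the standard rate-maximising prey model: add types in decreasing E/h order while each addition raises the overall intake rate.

Current rate: (0.131×34)/(1 + 0.131×4) = 2.923 kJ/s.
Profitability of fathead minnows: 17/20 = 0.85 kJ/s.
Since 0.85 < R, time spent handling fathead minnows is better spent searching.

No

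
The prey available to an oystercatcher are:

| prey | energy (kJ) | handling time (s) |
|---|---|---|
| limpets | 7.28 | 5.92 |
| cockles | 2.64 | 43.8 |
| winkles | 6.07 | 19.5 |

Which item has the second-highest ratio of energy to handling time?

Profitability E/h (kJ/s): limpets = 7.28/5.92 = 1.23, cockles = 2.64/43.8 = 0.0603, winkles = 6.07/19.5 = 0.311.
Ranked: limpets > winkles > cockles.

winkles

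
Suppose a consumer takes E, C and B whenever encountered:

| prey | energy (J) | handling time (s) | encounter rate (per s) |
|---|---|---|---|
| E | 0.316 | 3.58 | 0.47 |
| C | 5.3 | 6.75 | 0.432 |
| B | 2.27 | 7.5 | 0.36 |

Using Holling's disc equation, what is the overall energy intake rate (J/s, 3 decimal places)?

R = Σλ_iE_i / (1 + Σλ_ih_i)
Numerator: 0.47×0.316 + 0.432×5.3 + 0.36×2.27 = 3.255
Denominator: 1 + 0.47×3.58 + 0.432×6.75 + 0.36×7.5 = 8.299
R = 3.255/8.299 = 0.3923 J/s

0.392 J/s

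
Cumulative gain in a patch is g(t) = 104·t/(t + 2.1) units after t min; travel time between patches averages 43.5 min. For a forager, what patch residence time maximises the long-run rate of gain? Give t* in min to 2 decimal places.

Optimal t* satisfies g'(t*) = g(t*)/(T + t*).
g'(t) = 104·2.1/(t + 2.1)². Setting 104·2.1/(t+2.1)² = 104t/[(t+2.1)(43.5+t)] gives 2.1(43.5+t) = t(t+2.1), so t² = 2.1×43.5 = 91.35.
t* = √91.35 = 9.558 min.

9.56 min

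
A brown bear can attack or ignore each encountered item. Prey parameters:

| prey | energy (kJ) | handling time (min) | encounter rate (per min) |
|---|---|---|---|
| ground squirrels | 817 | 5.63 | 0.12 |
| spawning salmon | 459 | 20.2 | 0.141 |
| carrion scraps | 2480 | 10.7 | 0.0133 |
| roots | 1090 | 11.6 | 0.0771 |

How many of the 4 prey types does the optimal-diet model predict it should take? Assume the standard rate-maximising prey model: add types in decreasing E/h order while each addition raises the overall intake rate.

3

Profitabilities (E/h, kJ/min): carrion scraps 232, ground squirrels 145, roots 94, spawning salmon 22.7. Add prey in this order while the next type's profitability exceeds the intake rate on those already taken.
Rate on top 1: 28.87. ground squirrels: 145 > 28.87 → include.
Rate on top 2: 72.07. roots: 94 > 72.07 → include.
Rate on top 3: 79.29. spawning salmon: 22.7 < 79.29 → exclude; stop.
Optimal diet: carrion scraps, ground squirrels, roots — 3 of 4 types.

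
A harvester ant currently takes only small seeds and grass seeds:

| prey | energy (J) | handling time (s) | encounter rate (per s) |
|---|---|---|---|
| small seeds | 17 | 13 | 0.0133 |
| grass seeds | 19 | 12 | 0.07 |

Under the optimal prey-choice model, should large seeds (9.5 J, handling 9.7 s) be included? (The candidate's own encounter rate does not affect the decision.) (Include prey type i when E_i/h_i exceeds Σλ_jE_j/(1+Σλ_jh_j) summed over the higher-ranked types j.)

Yes

On small seeds and grass seeds alone, R = ΣλE/(1+Σλh) = 1.556/2.013 = 0.7731 J/s.
Profitability of large seeds: 9.5/9.7 = 0.9794 J/s.
0.9794 > 0.7731, so adding large seeds raises the average — include it.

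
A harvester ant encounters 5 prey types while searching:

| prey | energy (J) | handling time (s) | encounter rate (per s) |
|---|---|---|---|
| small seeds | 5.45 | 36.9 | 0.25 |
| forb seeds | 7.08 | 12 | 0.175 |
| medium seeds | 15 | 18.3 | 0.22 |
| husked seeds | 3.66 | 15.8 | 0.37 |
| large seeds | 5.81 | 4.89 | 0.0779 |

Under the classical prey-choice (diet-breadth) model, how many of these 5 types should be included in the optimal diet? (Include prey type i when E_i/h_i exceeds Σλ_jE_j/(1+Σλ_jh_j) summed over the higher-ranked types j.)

E/h in descending order: large seeds 1.19, medium seeds 0.82, forb seeds 0.59, husked seeds 0.232, small seeds 0.148 J/s. The optimal diet is the largest prefix of this list for which every included type satisfies E_i/h_i > R on the types above it.
Rate on top 1: 0.3277. medium seeds: 0.82 > 0.3277 → include.
Rate on top 2: 0.694. forb seeds: 0.59 < 0.694 → exclude; stop.
Optimal diet: large seeds, medium seeds — 2 of 5 types.

2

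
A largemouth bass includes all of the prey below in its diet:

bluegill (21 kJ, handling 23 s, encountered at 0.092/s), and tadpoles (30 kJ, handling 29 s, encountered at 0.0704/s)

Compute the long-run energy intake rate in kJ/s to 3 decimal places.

0.784 kJ/s

Energy encountered per unit search time: 0.092×21 + 0.0704×30 = 4.044 kJ/s.
Handling time per unit search time: 0.092×23 + 0.0704×29 = 4.158.
Rate = 4.044/(1 + 4.158) = 0.7841 kJ/s.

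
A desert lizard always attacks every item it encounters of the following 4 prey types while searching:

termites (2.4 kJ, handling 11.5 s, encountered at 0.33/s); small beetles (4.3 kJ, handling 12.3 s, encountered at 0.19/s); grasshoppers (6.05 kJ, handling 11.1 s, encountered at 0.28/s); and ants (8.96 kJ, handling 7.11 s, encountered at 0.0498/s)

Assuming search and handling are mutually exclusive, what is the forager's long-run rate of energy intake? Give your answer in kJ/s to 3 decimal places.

Energy encountered per unit search time: 0.33×2.4 + 0.19×4.3 + 0.28×6.05 + 0.0498×8.96 = 3.749 kJ/s.
Handling time per unit search time: 0.33×11.5 + 0.19×12.3 + 0.28×11.1 + 0.0498×7.11 = 9.594.
Rate = 3.749/(1 + 9.594) = 0.3539 kJ/s.

0.354 kJ/s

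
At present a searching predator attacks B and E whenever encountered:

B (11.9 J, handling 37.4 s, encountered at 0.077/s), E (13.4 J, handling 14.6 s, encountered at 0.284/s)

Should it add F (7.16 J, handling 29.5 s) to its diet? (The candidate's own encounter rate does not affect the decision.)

No

Intake rate on the current diet: R = (0.077×11.9 + 0.284×13.4) / (1 + 0.077×37.4 + 0.284×14.6) = 4.722/8.026 = 0.5883 J/s.
F: E/h = 7.16/29.5 = 0.2427 J/s.
0.2427 < 0.5883, so adding F would lower the average — exclude it.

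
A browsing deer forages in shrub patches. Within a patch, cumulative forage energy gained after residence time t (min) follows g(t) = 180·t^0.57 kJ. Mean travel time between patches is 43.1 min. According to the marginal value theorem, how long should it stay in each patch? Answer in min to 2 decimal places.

By the marginal value theorem, leave when the instantaneous gain rate g'(t) equals the habitat-wide average g(t)/(T + t).
g'(t) = 0.57·180·t^-0.43. Setting 0.57·180·t^-0.43 = 180·t^0.57/(43.1+t) gives 0.57(43.1+t) = t, so 0.43·t = 0.57×43.1.
t* = 0.57×43.1/0.43 = 57.13 min.

57.13 min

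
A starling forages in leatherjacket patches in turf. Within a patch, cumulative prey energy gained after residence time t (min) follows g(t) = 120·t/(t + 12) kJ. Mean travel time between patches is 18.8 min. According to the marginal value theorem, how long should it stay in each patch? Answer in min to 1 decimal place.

Maximise g(t)/(T+t): set derivative to zero → g'(t)(T+t) = g(t).
g'(t) = 120·12/(t + 12)². Setting 120·12/(t+12)² = 120t/[(t+12)(18.8+t)] gives 12(18.8+t) = t(t+12), so t² = 12×18.8 = 225.6.
t* = √225.6 = 15.02 min.

15.0 min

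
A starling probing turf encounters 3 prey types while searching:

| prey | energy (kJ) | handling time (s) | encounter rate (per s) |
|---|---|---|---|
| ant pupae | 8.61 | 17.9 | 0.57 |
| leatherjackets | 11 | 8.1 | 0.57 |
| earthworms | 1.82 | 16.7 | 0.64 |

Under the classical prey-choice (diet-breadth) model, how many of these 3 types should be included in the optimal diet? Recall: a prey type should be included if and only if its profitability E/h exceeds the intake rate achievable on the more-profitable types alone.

1

Profitabilities (E/h, kJ/s): leatherjackets 1.36, ant pupae 0.481, earthworms 0.109. Add prey in this order while the next type's profitability exceeds the intake rate on those already taken.
Rate on top 1: 1.116. ant pupae: 0.481 < 1.116 → exclude; stop.
Optimal diet: leatherjackets — 1 of 3 types.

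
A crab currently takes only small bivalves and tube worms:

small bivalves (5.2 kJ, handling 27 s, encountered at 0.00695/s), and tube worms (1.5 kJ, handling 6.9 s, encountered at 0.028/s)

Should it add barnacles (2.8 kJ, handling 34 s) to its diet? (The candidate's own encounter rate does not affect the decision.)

Current rate: (0.00695×5.2 + 0.028×1.5)/(1 + 0.00695×27 + 0.028×6.9) = 0.05659 kJ/s.
Profitability of barnacles: 2.8/34 = 0.08235 kJ/s.
Since 0.08235 > R, including barnacles increases the long-run rate.

Yes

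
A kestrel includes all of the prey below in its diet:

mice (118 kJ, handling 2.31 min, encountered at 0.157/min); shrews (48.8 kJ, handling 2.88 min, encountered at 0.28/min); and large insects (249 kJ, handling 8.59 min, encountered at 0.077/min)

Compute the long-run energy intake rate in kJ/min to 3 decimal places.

18.146 kJ/min

Energy encountered per unit search time: 0.157×118 + 0.28×48.8 + 0.077×249 = 51.36 kJ/min.
Handling time per unit search time: 0.157×2.31 + 0.28×2.88 + 0.077×8.59 = 1.83.
Rate = 51.36/(1 + 1.83) = 18.15 kJ/min.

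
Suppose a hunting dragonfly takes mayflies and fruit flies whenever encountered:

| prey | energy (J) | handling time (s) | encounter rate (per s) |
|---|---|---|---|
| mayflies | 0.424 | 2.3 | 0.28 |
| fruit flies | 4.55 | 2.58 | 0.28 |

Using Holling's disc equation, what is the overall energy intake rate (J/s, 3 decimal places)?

0.589 J/s

Energy encountered per unit search time: 0.28×0.424 + 0.28×4.55 = 1.393 J/s.
Handling time per unit search time: 0.28×2.3 + 0.28×2.58 = 1.366.
Rate = 1.393/(1 + 1.366) = 0.5885 J/s.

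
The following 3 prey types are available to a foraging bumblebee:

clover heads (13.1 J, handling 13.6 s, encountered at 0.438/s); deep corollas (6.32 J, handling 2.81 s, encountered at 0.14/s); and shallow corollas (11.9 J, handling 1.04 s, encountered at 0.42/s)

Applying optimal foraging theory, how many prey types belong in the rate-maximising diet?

1

Profitabilities (E/h, J/s): shallow corollas 11.4, deep corollas 2.25, clover heads 0.963. Add prey in this order while the next type's profitability exceeds the intake rate on those already taken.
Rate on top 1: 3.479. deep corollas: 2.25 < 3.479 → exclude; stop.
Optimal diet: shallow corollas — 1 of 3 types.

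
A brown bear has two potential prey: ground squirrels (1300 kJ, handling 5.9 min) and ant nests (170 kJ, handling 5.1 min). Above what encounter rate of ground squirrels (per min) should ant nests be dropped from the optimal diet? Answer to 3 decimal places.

0.030 per min

The zero-one rule: include ant nests iff E₂/h₂ > λE₁/(1+λh₁). Equality gives the switch point.
λE₁h₂ = E₂ + λE₂h₁ ⇒ λ = E₂/(E₁h₂ − E₂h₁) = 170/(6630 − 1003) = 0.03021 per min.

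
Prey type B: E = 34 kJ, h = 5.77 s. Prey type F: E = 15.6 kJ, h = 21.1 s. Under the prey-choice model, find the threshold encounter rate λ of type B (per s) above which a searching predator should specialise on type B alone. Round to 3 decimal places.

0.025 per s

At the threshold, the rate on type B alone equals the profitability of type F: λ·34/(1 + λ·5.77) = 15.6/21.1 = 0.7393.
Rearranging, λ(34 − 0.7393×5.77) = 0.7393, so λ = 0.7393/29.73 = 0.02486 per s.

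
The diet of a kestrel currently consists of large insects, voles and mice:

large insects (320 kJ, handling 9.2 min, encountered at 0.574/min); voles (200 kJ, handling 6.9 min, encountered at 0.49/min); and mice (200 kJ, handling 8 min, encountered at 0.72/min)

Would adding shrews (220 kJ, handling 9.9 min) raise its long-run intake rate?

No

Current rate: (0.574×320 + 0.49×200 + 0.72×200)/(1 + 0.574×9.2 + 0.49×6.9 + 0.72×8) = 27.6 kJ/min.
shrews: E/h = 220/9.9 = 22.22 kJ/min.
22.22 < 27.6, so adding shrews would lower the average — exclude it.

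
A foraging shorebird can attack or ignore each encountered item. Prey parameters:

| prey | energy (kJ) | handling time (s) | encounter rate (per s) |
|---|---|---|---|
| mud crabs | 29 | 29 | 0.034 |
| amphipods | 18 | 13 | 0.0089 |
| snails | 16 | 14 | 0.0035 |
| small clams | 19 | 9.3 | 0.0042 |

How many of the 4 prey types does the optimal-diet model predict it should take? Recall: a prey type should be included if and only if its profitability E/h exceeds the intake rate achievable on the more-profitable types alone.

Profitabilities (E/h, kJ/s): small clams 2.04, amphipods 1.38, snails 1.14, mud crabs 1. Add prey in this order while the next type's profitability exceeds the intake rate on those already taken.
Rate on top 1: 0.0768. amphipods: 1.38 > 0.0768 → include.
Rate on top 2: 0.2078. snails: 1.14 > 0.2078 → include.
Rate on top 3: 0.2459. mud crabs: 1 > 0.2459 → include.
Optimal diet: small clams, amphipods, snails, mud crabs — 4 of 4 types.

4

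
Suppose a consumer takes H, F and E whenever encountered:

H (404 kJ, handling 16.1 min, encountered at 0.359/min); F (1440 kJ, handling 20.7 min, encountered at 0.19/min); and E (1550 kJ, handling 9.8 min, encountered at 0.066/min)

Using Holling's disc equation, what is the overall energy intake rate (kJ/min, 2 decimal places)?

Energy encountered per unit search time: 0.359×404 + 0.19×1440 + 0.066×1550 = 520.9 kJ/min.
Handling time per unit search time: 0.359×16.1 + 0.19×20.7 + 0.066×9.8 = 10.36.
Rate = 520.9/(1 + 10.36) = 45.86 kJ/min.

45.86 kJ/min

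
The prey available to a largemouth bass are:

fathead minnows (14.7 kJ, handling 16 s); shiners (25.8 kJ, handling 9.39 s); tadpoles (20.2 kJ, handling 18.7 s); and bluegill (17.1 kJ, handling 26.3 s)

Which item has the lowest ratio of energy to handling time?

bluegill

In descending order of E/h:
shiners: 25.8/9.39 = 2.75 kJ/s
tadpoles: 20.2/18.7 = 1.08 kJ/s
fathead minnows: 14.7/16 = 0.919 kJ/s
bluegill: 17.1/26.3 = 0.65 kJ/s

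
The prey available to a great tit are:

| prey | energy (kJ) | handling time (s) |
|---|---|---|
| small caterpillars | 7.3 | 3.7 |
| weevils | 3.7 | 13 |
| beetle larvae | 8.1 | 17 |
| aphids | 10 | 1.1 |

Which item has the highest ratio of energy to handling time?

In descending order of E/h:
aphids: 10/1.1 = 9.09 kJ/s
small caterpillars: 7.3/3.7 = 1.97 kJ/s
beetle larvae: 8.1/17 = 0.476 kJ/s
weevils: 3.7/13 = 0.285 kJ/s

aphids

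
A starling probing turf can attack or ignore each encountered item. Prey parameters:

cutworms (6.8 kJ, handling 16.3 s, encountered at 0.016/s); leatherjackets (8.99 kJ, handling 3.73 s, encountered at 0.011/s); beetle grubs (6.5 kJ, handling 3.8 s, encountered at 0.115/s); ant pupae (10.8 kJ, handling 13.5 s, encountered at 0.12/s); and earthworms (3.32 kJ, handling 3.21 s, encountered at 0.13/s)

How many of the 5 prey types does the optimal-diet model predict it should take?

Rank by E/h (kJ/s): leatherjackets 2.41, beetle grubs 1.71, earthworms 1.03, ant pupae 0.8, cutworms 0.417. Include each in turn until the next type's E/h falls below the running intake rate.
Rate on top 1: 0.09499. beetle grubs: 1.71 > 0.09499 → include.
Rate on top 2: 0.5726. earthworms: 1.03 > 0.5726 → include.
Rate on top 3: 0.6743. ant pupae: 0.8 > 0.6743 → include.
Rate on top 4: 0.7322. cutworms: 0.417 < 0.7322 → exclude; stop.
Optimal diet: leatherjackets, beetle grubs, earthworms, ant pupae — 4 of 5 types.

4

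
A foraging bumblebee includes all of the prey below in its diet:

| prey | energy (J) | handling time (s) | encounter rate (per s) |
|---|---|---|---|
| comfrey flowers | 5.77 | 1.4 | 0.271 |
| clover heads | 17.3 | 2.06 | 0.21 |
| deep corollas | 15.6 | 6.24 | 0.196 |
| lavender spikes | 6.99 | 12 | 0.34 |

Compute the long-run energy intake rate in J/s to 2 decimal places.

1.49 J/s

Energy encountered per unit search time: 0.271×5.77 + 0.21×17.3 + 0.196×15.6 + 0.34×6.99 = 10.63 J/s.
Handling time per unit search time: 0.271×1.4 + 0.21×2.06 + 0.196×6.24 + 0.34×12 = 6.115.
Rate = 10.63/(1 + 6.115) = 1.494 J/s.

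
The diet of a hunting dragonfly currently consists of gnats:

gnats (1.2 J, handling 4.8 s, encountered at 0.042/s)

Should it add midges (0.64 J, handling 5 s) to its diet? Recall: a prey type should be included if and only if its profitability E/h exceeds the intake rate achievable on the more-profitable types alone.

Yes

On gnats alone, R = ΣλE/(1+Σλh) = 0.0504/1.202 = 0.04194 J/s.
Profitability of midges: 0.64/5 = 0.128 J/s.
Since 0.128 > R, including midges increases the long-run rate.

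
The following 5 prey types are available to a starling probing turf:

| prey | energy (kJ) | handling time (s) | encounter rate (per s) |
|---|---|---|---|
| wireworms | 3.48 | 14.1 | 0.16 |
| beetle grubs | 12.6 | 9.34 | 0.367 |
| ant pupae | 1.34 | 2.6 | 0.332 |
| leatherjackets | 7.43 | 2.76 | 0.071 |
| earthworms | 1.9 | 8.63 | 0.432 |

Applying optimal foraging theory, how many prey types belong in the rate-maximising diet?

2

E/h in descending order: leatherjackets 2.69, beetle grubs 1.35, ant pupae 0.515, wireworms 0.247, earthworms 0.22 kJ/s. The optimal diet is the largest prefix of this list for which every included type satisfies E_i/h_i > R on the types above it.
Rate on top 1: 0.4411. beetle grubs: 1.35 > 0.4411 → include.
Rate on top 2: 1.114. ant pupae: 0.515 < 1.114 → exclude; stop.
Optimal diet: leatherjackets, beetle grubs — 2 of 5 types.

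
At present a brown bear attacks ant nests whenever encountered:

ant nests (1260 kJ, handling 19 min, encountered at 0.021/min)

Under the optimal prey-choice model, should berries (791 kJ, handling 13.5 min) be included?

Yes

Intake rate on the current diet: R = (0.021×1260) / (1 + 0.021×19) = 26.46/1.399 = 18.91 kJ/min.
berries: E/h = 791/13.5 = 58.59 kJ/min.
58.59 > 18.91, so adding berries raises the average — include it.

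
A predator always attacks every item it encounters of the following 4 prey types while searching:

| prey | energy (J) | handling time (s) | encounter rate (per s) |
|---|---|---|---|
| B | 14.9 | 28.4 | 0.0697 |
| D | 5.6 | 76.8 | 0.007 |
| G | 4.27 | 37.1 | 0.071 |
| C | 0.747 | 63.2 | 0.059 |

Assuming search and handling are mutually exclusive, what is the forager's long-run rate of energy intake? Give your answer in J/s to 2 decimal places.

Energy encountered per unit search time: 0.0697×14.9 + 0.007×5.6 + 0.071×4.27 + 0.059×0.747 = 1.425 J/s.
Handling time per unit search time: 0.0697×28.4 + 0.007×76.8 + 0.071×37.1 + 0.059×63.2 = 8.88.
Rate = 1.425/(1 + 8.88) = 0.1442 J/s.

0.14 J/s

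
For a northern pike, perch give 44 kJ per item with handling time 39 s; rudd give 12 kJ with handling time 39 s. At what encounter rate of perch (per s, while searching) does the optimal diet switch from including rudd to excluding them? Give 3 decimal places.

0.010 per s

At the threshold, the rate on perch alone equals the profitability of rudd: λ·44/(1 + λ·39) = 12/39 = 0.3077.
Rearranging, λ(44 − 0.3077×39) = 0.3077, so λ = 0.3077/32 = 0.009615 per s.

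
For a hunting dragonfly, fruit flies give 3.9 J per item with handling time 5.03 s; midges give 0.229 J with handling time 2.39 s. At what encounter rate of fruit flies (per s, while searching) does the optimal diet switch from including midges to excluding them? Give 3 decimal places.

Drop midges once their profitability E₂/h₂ falls below the rate achievable on fruit flies alone: E₂/h₂ = λE₁/(1 + λh₁).
Solve for λ: λE₁h₂ = E₂(1 + λh₁) → λ(E₁h₂ − E₂h₁) = E₂ → λ = E₂/(E₁h₂ − E₂h₁).
λ = 0.229/(3.9×2.39 − 0.229×5.03) = 0.229/8.169 = 0.02803 per s.

0.028 per s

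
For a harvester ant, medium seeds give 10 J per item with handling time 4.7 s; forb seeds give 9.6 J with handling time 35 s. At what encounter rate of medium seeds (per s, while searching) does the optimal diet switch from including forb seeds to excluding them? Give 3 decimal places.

Drop forb seeds once their profitability E₂/h₂ falls below the rate achievable on medium seeds alone: E₂/h₂ = λE₁/(1 + λh₁).
Solve for λ: λE₁h₂ = E₂(1 + λh₁) → λ(E₁h₂ − E₂h₁) = E₂ → λ = E₂/(E₁h₂ − E₂h₁).
λ = 9.6/(10×35 − 9.6×4.7) = 9.6/304.9 = 0.03149 per s.

0.031 per s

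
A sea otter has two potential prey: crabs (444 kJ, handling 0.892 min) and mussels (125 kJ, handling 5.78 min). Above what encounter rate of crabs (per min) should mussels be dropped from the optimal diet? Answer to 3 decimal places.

0.051 per min

At the threshold, the rate on crabs alone equals the profitability of mussels: λ·444/(1 + λ·0.892) = 125/5.78 = 21.63.
Rearranging, λ(444 − 21.63×0.892) = 21.63, so λ = 21.63/424.7 = 0.05092 per min.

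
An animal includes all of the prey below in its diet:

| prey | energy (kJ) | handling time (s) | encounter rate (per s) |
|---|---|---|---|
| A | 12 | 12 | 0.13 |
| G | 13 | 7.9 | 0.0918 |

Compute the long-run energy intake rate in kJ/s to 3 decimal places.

0.838 kJ/s

R = Σλ_iE_i / (1 + Σλ_ih_i)
Numerator: 0.13×12 + 0.0918×13 = 2.753
Denominator: 1 + 0.13×12 + 0.0918×7.9 = 3.285
R = 2.753/3.285 = 0.8381 kJ/s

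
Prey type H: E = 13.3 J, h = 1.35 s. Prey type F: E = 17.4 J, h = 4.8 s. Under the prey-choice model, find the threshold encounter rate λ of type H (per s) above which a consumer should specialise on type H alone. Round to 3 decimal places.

0.431 per s

Drop type F once their profitability E₂/h₂ falls below the rate achievable on type H alone: E₂/h₂ = λE₁/(1 + λh₁).
Solve for λ: λE₁h₂ = E₂(1 + λh₁) → λ(E₁h₂ − E₂h₁) = E₂ → λ = E₂/(E₁h₂ − E₂h₁).
λ = 17.4/(13.3×4.8 − 17.4×1.35) = 17.4/40.35 = 0.4312 per s.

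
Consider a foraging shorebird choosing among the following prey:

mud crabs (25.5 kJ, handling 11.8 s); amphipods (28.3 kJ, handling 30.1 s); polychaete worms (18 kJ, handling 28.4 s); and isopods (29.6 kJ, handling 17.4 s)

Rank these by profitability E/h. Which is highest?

mud crabs

Profitability E/h (kJ/s): mud crabs = 25.5/11.8 = 2.16, amphipods = 28.3/30.1 = 0.94, polychaete worms = 18/28.4 = 0.634, isopods = 29.6/17.4 = 1.7.
Ranked: mud crabs > isopods > amphipods > polychaete worms.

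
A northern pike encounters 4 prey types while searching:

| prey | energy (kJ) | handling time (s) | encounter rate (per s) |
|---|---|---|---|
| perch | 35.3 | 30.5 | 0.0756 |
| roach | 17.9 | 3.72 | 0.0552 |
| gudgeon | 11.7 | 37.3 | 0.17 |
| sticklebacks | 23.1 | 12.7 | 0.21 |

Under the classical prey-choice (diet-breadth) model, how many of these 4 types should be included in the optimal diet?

2

E/h in descending order: roach 4.81, sticklebacks 1.82, perch 1.16, gudgeon 0.314 kJ/s. The optimal diet is the largest prefix of this list for which every included type satisfies E_i/h_i > R on the types above it.
Rate on top 1: 0.8197. sticklebacks: 1.82 > 0.8197 → include.
Rate on top 2: 1.508. perch: 1.16 < 1.508 → exclude; stop.
Optimal diet: roach, sticklebacks — 2 of 4 types.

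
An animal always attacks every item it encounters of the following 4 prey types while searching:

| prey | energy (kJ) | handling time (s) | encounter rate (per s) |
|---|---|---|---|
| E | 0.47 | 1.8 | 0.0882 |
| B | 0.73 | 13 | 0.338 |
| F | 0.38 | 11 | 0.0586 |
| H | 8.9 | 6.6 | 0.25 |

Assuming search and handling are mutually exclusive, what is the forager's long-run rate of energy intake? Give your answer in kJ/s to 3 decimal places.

R = Σλ_iE_i / (1 + Σλ_ih_i)
Numerator: 0.0882×0.47 + 0.338×0.73 + 0.0586×0.38 + 0.25×8.9 = 2.535
Denominator: 1 + 0.0882×1.8 + 0.338×13 + 0.0586×11 + 0.25×6.6 = 7.847
R = 2.535/7.847 = 0.3231 kJ/s

0.323 kJ/s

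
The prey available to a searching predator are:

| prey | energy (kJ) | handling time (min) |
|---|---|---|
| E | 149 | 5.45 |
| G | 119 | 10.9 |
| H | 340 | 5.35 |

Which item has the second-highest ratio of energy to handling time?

Profitability E/h (kJ/min): E = 149/5.45 = 27.3, G = 119/10.9 = 10.9, H = 340/5.35 = 63.6.
Ranked: H > E > G.

E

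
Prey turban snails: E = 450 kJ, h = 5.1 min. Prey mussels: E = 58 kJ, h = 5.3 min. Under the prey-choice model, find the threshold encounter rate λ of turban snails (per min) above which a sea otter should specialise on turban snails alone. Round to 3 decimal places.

0.028 per min

The zero-one rule: include mussels iff E₂/h₂ > λE₁/(1+λh₁). Equality gives the switch point.
λE₁h₂ = E₂ + λE₂h₁ ⇒ λ = E₂/(E₁h₂ − E₂h₁) = 58/(2385 − 295.8) = 0.02776 per min.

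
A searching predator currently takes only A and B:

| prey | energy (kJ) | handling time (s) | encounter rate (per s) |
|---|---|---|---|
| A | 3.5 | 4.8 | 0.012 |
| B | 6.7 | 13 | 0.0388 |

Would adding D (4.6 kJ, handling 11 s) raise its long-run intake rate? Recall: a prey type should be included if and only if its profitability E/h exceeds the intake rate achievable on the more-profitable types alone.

Yes

Current rate: (0.012×3.5 + 0.0388×6.7)/(1 + 0.012×4.8 + 0.0388×13) = 0.1933 kJ/s.
Profitability of D: 4.6/11 = 0.4182 kJ/s.
Since 0.4182 > R, including D increases the long-run rate.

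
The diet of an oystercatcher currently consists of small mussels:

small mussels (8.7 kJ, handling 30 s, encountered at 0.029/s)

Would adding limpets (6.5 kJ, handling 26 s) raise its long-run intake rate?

On small mussels alone, R = ΣλE/(1+Σλh) = 0.2523/1.87 = 0.1349 kJ/s.
limpets: E/h = 6.5/26 = 0.25 kJ/s.
0.25 > 0.1349, so adding limpets raises the average — include it.

Yes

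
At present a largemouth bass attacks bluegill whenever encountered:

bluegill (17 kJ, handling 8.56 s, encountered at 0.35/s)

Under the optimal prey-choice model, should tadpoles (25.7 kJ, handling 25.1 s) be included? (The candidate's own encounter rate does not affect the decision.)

No

Intake rate on the current diet: R = (0.35×17) / (1 + 0.35×8.56) = 5.95/3.996 = 1.489 kJ/s.
tadpoles: E/h = 25.7/25.1 = 1.024 kJ/s.
Since 1.024 < R, time spent handling tadpoles is better spent searching.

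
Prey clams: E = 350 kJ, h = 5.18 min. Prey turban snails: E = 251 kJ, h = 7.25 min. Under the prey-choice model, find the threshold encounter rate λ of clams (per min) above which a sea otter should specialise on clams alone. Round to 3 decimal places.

The zero-one rule: include turban snails iff E₂/h₂ > λE₁/(1+λh₁). Equality gives the switch point.
λE₁h₂ = E₂ + λE₂h₁ ⇒ λ = E₂/(E₁h₂ − E₂h₁) = 251/(2538 − 1300) = 0.2029 per min.

0.203 per min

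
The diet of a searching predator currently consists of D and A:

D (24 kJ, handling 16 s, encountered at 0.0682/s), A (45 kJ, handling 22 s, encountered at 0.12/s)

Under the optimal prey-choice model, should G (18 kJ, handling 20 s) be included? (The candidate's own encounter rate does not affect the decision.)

No

Intake rate on the current diet: R = (0.0682×24 + 0.12×45) / (1 + 0.0682×16 + 0.12×22) = 7.037/4.731 = 1.487 kJ/s.
G: E/h = 18/20 = 0.9 kJ/s.
0.9 < 1.487, so adding G would lower the average — exclude it.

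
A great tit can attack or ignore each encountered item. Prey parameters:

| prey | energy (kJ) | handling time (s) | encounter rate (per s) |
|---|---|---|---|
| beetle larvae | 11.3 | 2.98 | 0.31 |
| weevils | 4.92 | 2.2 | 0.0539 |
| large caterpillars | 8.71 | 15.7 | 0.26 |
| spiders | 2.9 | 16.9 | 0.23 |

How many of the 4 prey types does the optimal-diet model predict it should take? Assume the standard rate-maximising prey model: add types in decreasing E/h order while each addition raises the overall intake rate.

E/h in descending order: beetle larvae 3.79, weevils 2.24, large caterpillars 0.555, spiders 0.172 kJ/s. The optimal diet is the largest prefix of this list for which every included type satisfies E_i/h_i > R on the types above it.
Rate on top 1: 1.821. weevils: 2.24 > 1.821 → include.
Rate on top 2: 1.845. large caterpillars: 0.555 < 1.845 → exclude; stop.
Optimal diet: beetle larvae, weevils — 2 of 4 types.

2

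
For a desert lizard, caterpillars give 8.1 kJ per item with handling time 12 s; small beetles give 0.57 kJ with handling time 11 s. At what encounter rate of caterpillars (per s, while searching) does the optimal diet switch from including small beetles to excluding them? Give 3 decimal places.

Drop small beetles once their profitability E₂/h₂ falls below the rate achievable on caterpillars alone: E₂/h₂ = λE₁/(1 + λh₁).
Solve for λ: λE₁h₂ = E₂(1 + λh₁) → λ(E₁h₂ − E₂h₁) = E₂ → λ = E₂/(E₁h₂ − E₂h₁).
λ = 0.57/(8.1×11 − 0.57×12) = 0.57/82.26 = 0.006929 per s.

0.007 per s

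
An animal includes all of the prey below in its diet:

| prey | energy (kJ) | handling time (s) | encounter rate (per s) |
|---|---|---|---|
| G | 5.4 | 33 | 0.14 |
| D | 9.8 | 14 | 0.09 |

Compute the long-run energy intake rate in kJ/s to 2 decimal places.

R = (0.14×5.4 + 0.09×9.8) / (1 + 0.14×33 + 0.09×14) = 1.638/6.88 = 0.2381 kJ/s.

0.24 kJ/s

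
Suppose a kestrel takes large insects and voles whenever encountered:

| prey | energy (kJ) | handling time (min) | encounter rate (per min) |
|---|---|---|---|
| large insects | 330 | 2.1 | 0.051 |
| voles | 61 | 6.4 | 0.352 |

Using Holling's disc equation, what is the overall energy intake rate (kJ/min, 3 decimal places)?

11.400 kJ/min

Energy encountered per unit search time: 0.051×330 + 0.352×61 = 38.3 kJ/min.
Handling time per unit search time: 0.051×2.1 + 0.352×6.4 = 2.36.
Rate = 38.3/(1 + 2.36) = 11.4 kJ/min.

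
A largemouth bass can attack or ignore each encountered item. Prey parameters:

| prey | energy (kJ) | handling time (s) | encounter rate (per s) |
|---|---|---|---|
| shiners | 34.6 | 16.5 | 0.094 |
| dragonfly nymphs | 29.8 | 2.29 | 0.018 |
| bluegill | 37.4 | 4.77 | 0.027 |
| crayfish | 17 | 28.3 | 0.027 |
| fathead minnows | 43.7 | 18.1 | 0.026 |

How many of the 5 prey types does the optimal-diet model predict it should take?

4

Rank by E/h (kJ/s): dragonfly nymphs 13, bluegill 7.84, fathead minnows 2.41, shiners 2.1, crayfish 0.601. Include each in turn until the next type's E/h falls below the running intake rate.
Rate on top 1: 0.5152. bluegill: 7.84 > 0.5152 → include.
Rate on top 2: 1.322. fathead minnows: 2.41 > 1.322 → include.
Rate on top 3: 1.635. shiners: 2.1 > 1.635 → include.
Rate on top 4: 1.86. crayfish: 0.601 < 1.86 → exclude; stop.
Optimal diet: dragonfly nymphs, bluegill, fathead minnows, shiners — 4 of 5 types.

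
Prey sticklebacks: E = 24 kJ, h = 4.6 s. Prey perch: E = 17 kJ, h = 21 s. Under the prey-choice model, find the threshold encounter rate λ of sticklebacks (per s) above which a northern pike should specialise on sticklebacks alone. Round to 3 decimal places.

At the threshold, the rate on sticklebacks alone equals the profitability of perch: λ·24/(1 + λ·4.6) = 17/21 = 0.8095.
Rearranging, λ(24 − 0.8095×4.6) = 0.8095, so λ = 0.8095/20.28 = 0.03992 per s.

0.040 per s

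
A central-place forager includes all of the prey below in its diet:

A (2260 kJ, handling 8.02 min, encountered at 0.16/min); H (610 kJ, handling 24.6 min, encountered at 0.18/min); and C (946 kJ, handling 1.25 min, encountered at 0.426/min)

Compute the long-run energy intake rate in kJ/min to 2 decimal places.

120.71 kJ/min

Energy encountered per unit search time: 0.16×2260 + 0.18×610 + 0.426×946 = 874.4 kJ/min.
Handling time per unit search time: 0.16×8.02 + 0.18×24.6 + 0.426×1.25 = 6.244.
Rate = 874.4/(1 + 6.244) = 120.7 kJ/min.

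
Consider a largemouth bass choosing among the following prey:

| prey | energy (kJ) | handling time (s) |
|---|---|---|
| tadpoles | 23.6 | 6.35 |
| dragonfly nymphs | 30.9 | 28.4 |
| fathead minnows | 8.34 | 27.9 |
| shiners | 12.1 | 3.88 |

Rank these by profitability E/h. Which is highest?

Profitability E/h (kJ/s): tadpoles = 23.6/6.35 = 3.72, dragonfly nymphs = 30.9/28.4 = 1.09, fathead minnows = 8.34/27.9 = 0.299, shiners = 12.1/3.88 = 3.12.
Ranked: tadpoles > shiners > dragonfly nymphs > fathead minnows.

tadpoles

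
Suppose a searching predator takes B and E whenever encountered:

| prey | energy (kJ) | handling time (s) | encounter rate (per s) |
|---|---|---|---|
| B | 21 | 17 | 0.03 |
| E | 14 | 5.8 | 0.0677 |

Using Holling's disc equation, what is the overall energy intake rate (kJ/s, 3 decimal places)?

Energy encountered per unit search time: 0.03×21 + 0.0677×14 = 1.578 kJ/s.
Handling time per unit search time: 0.03×17 + 0.0677×5.8 = 0.9027.
Rate = 1.578/(1 + 0.9027) = 0.8293 kJ/s.

0.829 kJ/s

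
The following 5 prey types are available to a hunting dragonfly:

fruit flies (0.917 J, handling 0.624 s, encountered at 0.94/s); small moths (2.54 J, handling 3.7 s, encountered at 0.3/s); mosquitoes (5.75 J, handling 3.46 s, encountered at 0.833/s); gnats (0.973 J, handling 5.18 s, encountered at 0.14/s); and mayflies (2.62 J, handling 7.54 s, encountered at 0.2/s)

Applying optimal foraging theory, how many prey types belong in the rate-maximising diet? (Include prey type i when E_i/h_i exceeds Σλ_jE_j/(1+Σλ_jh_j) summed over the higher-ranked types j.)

2

E/h in descending order: mosquitoes 1.66, fruit flies 1.47, small moths 0.686, mayflies 0.347, gnats 0.188 J/s. The optimal diet is the largest prefix of this list for which every included type satisfies E_i/h_i > R on the types above it.
Rate on top 1: 1.234. fruit flies: 1.47 > 1.234 → include.
Rate on top 2: 1.265. small moths: 0.686 < 1.265 → exclude; stop.
Optimal diet: mosquitoes, fruit flies — 2 of 5 types.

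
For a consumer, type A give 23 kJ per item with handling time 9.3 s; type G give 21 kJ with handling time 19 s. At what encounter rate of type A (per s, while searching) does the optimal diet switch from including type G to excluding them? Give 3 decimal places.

The zero-one rule: include type G iff E₂/h₂ > λE₁/(1+λh₁). Equality gives the switch point.
λE₁h₂ = E₂ + λE₂h₁ ⇒ λ = E₂/(E₁h₂ − E₂h₁) = 21/(437 − 195.3) = 0.08688 per s.

0.087 per s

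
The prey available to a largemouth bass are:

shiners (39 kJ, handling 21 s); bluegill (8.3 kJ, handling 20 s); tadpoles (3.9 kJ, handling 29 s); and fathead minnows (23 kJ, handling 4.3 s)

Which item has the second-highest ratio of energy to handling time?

Profitability E/h (kJ/s): shiners = 39/21 = 1.86, bluegill = 8.3/20 = 0.415, tadpoles = 3.9/29 = 0.134, fathead minnows = 23/4.3 = 5.35.
Ranked: fathead minnows > shiners > bluegill > tadpoles.

shiners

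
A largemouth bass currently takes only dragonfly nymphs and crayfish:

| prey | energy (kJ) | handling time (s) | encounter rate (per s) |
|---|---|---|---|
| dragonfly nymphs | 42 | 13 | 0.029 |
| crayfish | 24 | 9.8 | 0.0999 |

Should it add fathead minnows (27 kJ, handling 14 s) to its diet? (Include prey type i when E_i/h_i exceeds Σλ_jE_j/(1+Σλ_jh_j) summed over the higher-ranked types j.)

On dragonfly nymphs and crayfish alone, R = ΣλE/(1+Σλh) = 3.616/2.356 = 1.535 kJ/s.
fathead minnows: E/h = 27/14 = 1.929 kJ/s.
1.929 > 1.535, so adding fathead minnows raises the average — include it.

Yes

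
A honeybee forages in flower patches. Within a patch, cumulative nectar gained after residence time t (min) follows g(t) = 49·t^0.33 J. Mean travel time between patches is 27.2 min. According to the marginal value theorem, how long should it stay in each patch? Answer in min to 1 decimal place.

Maximise g(t)/(T+t): set derivative to zero → g'(t)(T+t) = g(t).
g'(t) = 0.33·49·t^-0.67. Setting 0.33·49·t^-0.67 = 49·t^0.33/(27.2+t) gives 0.33(27.2+t) = t, so 0.67·t = 0.33×27.2.
t* = 0.33×27.2/0.67 = 13.4 min.

13.4 min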